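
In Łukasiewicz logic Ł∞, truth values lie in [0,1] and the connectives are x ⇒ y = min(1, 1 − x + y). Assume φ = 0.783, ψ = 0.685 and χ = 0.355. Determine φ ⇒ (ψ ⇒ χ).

0.887

ψ ⇒ χ = min(1, 1 − 0.685 + 0.355) = min(1, 0.670) = 0.670
φ ⇒ (ψ ⇒ χ) = min(1, 1 − 0.783 + 0.670) = min(1, 0.887) = 0.887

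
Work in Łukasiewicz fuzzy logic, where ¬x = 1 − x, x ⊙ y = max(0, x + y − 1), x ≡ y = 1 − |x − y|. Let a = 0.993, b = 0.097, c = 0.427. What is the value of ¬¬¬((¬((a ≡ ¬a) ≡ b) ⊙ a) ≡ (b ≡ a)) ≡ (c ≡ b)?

0.358

¬a = 1 − 0.993 = 0.007
a ≡ ¬a = 1 − |0.993 − 0.007| = 1 − 0.986 = 0.014
(a ≡ ¬a) ≡ b = 1 − |0.014 − 0.097| = 1 − 0.083 = 0.917
¬((a ≡ ¬a) ≡ b) = 1 − 0.917 = 0.083
¬((a ≡ ¬a) ≡ b) ⊙ a = max(0, 0.083 + 0.993 − 1) = max(0, 0.076) = 0.076
b ≡ a = 1 − |0.097 − 0.993| = 1 − 0.896 = 0.104
(¬((a ≡ ¬a) ≡ b) ⊙ a) ≡ (b ≡ a) = 1 − |0.076 − 0.104| = 1 − 0.028 = 0.972
¬((¬((a ≡ ¬a) ≡ b) ⊙ a) ≡ (b ≡ a)) = 1 − 0.972 = 0.028
¬¬((¬((a ≡ ¬a) ≡ b) ⊙ a) ≡ (b ≡ a)) = 1 − 0.028 = 0.972
¬¬¬((¬((a ≡ ¬a) ≡ b) ⊙ a) ≡ (b ≡ a)) = 1 − 0.972 = 0.028
c ≡ b = 1 − |0.427 − 0.097| = 1 − 0.330 = 0.670
¬¬¬((¬((a ≡ ¬a) ≡ b) ⊙ a) ≡ (b ≡ a)) ≡ (c ≡ b) = 1 − |0.028 − 0.670| = 1 − 0.642 = 0.358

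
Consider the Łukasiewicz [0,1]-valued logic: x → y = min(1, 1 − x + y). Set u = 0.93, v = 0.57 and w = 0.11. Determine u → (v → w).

v → w = min(1, 1 − 0.57 + 0.11) = min(1, 0.54) = 0.54
u → (v → w) = min(1, 1 − 0.93 + 0.54) = min(1, 0.61) = 0.61

0.61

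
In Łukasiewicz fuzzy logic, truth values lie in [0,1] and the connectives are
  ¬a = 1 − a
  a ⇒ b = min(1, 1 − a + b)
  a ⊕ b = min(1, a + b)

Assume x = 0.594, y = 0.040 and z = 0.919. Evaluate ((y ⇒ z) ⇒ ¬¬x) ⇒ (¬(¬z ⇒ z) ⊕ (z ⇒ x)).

y ⇒ z = min(1, 1 − 0.040 + 0.919) = min(1, 1.879) = 1.000
¬x = 1 − 0.594 = 0.406
¬¬x = 1 − 0.406 = 0.594
(y ⇒ z) ⇒ ¬¬x = min(1, 1 − 1.000 + 0.594) = min(1, 0.594) = 0.594
¬z = 1 − 0.919 = 0.081
¬z ⇒ z = min(1, 1 − 0.081 + 0.919) = min(1, 1.838) = 1.000
¬(¬z ⇒ z) = 1 − 1.000 = 0.000
z ⇒ x = min(1, 1 − 0.919 + 0.594) = min(1, 0.675) = 0.675
¬(¬z ⇒ z) ⊕ (z ⇒ x) = min(1, 0.000 + 0.675) = min(1, 0.675) = 0.675
((y ⇒ z) ⇒ ¬¬x) ⇒ (¬(¬z ⇒ z) ⊕ (z ⇒ x)) = min(1, 1 − 0.594 + 0.675) = min(1, 1.081) = 1.000

1.000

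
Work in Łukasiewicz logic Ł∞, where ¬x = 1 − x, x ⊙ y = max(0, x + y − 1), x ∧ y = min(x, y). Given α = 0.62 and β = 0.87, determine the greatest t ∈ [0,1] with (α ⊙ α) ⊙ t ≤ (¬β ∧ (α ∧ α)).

0.89

α ⊙ α = max(0, 0.62 + 0.62 − 1) = max(0, 0.24) = 0.24
So the left factor is α ⊙ α = 0.24.
¬β = 1 − 0.87 = 0.13
α ∧ α = min(0.62, 0.62) = 0.62
¬β ∧ (α ∧ α) = min(0.13, 0.62) = 0.13
So the right-hand bound is ¬β ∧ (α ∧ α) = 0.13.
The residuum of the Łukasiewicz t-norm gives the supremum: min(1, 1 − 0.24 + 0.13).
1 − 0.24 + 0.13 = 0.89, so t = min(1, 0.89) = 0.89.
Check: 0.24 ⊙ 0.89 = max(0, 0.13) = 0.13 ≤ 0.13.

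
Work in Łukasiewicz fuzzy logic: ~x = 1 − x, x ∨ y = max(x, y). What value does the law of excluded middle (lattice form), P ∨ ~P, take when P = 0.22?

~P = 1 − 0.22 = 0.78
P ∨ ~P = max(0.22, 0.78) = 0.78
(The value 0.78 < 1 shows this instance is not satisfied; not a Ł∞-tautology — its value is max(a, 1−a).)

0.78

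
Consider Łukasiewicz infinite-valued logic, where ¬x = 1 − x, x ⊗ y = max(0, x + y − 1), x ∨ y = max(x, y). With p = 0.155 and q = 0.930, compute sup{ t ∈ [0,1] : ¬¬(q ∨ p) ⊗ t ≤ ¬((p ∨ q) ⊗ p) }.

q ∨ p = max(0.930, 0.155) = 0.930
¬(q ∨ p) = 1 − 0.930 = 0.070
¬¬(q ∨ p) = 1 − 0.070 = 0.930
So the left factor is ¬¬(q ∨ p) = 0.930.
p ∨ q = max(0.155, 0.930) = 0.930
(p ∨ q) ⊗ p = max(0, 0.930 + 0.155 − 1) = max(0, 0.085) = 0.085
¬((p ∨ q) ⊗ p) = 1 − 0.085 = 0.915
So the right-hand bound is ¬((p ∨ q) ⊗ p) = 0.915.
The residuum of the Łukasiewicz t-norm gives the supremum: min(1, 1 − 0.930 + 0.915).
1 − 0.930 + 0.915 = 0.985, so t = min(1, 0.985) = 0.985.
Check: 0.930 ⊗ 0.985 = max(0, 0.915) = 0.915 ≤ 0.915.

0.985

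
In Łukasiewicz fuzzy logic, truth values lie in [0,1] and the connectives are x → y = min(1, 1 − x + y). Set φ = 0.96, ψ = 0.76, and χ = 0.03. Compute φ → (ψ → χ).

0.31

ψ → χ = min(1, 1 − 0.76 + 0.03) = min(1, 0.27) = 0.27
φ → (ψ → χ) = min(1, 1 − 0.96 + 0.27) = min(1, 0.31) = 0.31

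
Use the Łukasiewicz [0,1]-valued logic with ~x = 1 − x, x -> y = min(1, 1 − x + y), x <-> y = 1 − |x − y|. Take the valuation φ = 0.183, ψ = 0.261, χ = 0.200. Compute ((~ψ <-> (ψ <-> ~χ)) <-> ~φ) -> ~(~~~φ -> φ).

0.729

~ψ = 1 − 0.261 = 0.739
~χ = 1 − 0.200 = 0.800
ψ <-> ~χ = 1 − |0.261 − 0.800| = 1 − 0.539 = 0.461
~ψ <-> (ψ <-> ~χ) = 1 − |0.739 − 0.461| = 1 − 0.278 = 0.722
~φ = 1 − 0.183 = 0.817
(~ψ <-> (ψ <-> ~χ)) <-> ~φ = 1 − |0.722 − 0.817| = 1 − 0.095 = 0.905
~~φ = 1 − 0.817 = 0.183
~~~φ = 1 − 0.183 = 0.817
~~~φ -> φ = min(1, 1 − 0.817 + 0.183) = min(1, 0.366) = 0.366
~(~~~φ -> φ) = 1 − 0.366 = 0.634
((~ψ <-> (ψ <-> ~χ)) <-> ~φ) -> ~(~~~φ -> φ) = min(1, 1 − 0.905 + 0.634) = min(1, 0.729) = 0.729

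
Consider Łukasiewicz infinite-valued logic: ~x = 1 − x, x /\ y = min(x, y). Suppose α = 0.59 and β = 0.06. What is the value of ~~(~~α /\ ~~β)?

~α = 1 − 0.59 = 0.41
~~α = 1 − 0.41 = 0.59
~β = 1 − 0.06 = 0.94
~~β = 1 − 0.94 = 0.06
~~α /\ ~~β = min(0.59, 0.06) = 0.06
~(~~α /\ ~~β) = 1 − 0.06 = 0.94
~~(~~α /\ ~~β) = 1 − 0.94 = 0.06

0.06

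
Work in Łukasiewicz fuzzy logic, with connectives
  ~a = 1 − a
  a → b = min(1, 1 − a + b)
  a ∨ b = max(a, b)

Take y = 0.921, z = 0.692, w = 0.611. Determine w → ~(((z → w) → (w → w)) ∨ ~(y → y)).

z → w = min(1, 1 − 0.692 + 0.611) = min(1, 0.919) = 0.919
w → w = min(1, 1 − 0.611 + 0.611) = min(1, 1.000) = 1.000
(z → w) → (w → w) = min(1, 1 − 0.919 + 1.000) = min(1, 1.081) = 1.000
y → y = min(1, 1 − 0.921 + 0.921) = min(1, 1.000) = 1.000
~(y → y) = 1 − 1.000 = 0.000
((z → w) → (w → w)) ∨ ~(y → y) = max(1.000, 0.000) = 1.000
~(((z → w) → (w → w)) ∨ ~(y → y)) = 1 − 1.000 = 0.000
w → ~(((z → w) → (w → w)) ∨ ~(y → y)) = min(1, 1 − 0.611 + 0.000) = min(1, 0.389) = 0.389

0.389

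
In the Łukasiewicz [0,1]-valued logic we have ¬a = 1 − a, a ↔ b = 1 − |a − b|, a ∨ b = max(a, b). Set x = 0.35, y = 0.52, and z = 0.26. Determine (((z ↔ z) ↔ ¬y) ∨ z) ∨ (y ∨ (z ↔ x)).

0.91

z ↔ z = 1 − |0.26 − 0.26| = 1 − 0.00 = 1.00
¬y = 1 − 0.52 = 0.48
(z ↔ z) ↔ ¬y = 1 − |1.00 − 0.48| = 1 − 0.52 = 0.48
((z ↔ z) ↔ ¬y) ∨ z = max(0.48, 0.26) = 0.48
z ↔ x = 1 − |0.26 − 0.35| = 1 − 0.09 = 0.91
y ∨ (z ↔ x) = max(0.52, 0.91) = 0.91
(((z ↔ z) ↔ ¬y) ∨ z) ∨ (y ∨ (z ↔ x)) = max(0.48, 0.91) = 0.91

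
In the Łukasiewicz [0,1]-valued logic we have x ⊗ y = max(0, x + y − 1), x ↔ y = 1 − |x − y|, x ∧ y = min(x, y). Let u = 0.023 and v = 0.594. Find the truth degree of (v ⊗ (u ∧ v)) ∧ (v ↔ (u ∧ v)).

0.000

u ∧ v = min(0.023, 0.594) = 0.023
v ⊗ (u ∧ v) = max(0, 0.594 + 0.023 − 1) = max(0, -0.383) = 0.000
v ↔ (u ∧ v) = 1 − |0.594 − 0.023| = 1 − 0.571 = 0.429
(v ⊗ (u ∧ v)) ∧ (v ↔ (u ∧ v)) = min(0.000, 0.429) = 0.000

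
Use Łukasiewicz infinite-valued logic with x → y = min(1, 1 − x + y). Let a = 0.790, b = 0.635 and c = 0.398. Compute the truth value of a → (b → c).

b → c = min(1, 1 − 0.635 + 0.398) = min(1, 0.763) = 0.763
a → (b → c) = min(1, 1 − 0.790 + 0.763) = min(1, 0.973) = 0.973

0.973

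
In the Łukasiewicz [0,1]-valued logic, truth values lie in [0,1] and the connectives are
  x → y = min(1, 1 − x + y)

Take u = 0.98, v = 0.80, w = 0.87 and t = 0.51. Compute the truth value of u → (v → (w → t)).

0.86

w → t = min(1, 1 − 0.87 + 0.51) = min(1, 0.64) = 0.64
v → (w → t) = min(1, 1 − 0.80 + 0.64) = min(1, 0.84) = 0.84
u → (v → (w → t)) = min(1, 1 − 0.98 + 0.84) = min(1, 0.86) = 0.86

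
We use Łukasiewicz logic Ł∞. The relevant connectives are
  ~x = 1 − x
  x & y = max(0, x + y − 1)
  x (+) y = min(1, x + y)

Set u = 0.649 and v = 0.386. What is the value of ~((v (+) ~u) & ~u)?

~u = 1 − 0.649 = 0.351
v (+) ~u = min(1, 0.386 + 0.351) = min(1, 0.737) = 0.737
(v (+) ~u) & ~u = max(0, 0.737 + 0.351 − 1) = max(0, 0.088) = 0.088
~((v (+) ~u) & ~u) = 1 − 0.088 = 0.912

0.912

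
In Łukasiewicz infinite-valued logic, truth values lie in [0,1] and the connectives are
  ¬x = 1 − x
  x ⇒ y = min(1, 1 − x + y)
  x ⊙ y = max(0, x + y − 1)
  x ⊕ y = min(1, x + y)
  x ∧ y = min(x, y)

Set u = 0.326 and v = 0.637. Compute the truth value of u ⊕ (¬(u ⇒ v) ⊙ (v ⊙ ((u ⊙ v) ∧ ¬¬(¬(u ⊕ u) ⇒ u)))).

u ⇒ v = min(1, 1 − 0.326 + 0.637) = min(1, 1.311) = 1.000
¬(u ⇒ v) = 1 − 1.000 = 0.000
u ⊙ v = max(0, 0.326 + 0.637 − 1) = max(0, -0.037) = 0.000
u ⊕ u = min(1, 0.326 + 0.326) = min(1, 0.652) = 0.652
¬(u ⊕ u) = 1 − 0.652 = 0.348
¬(u ⊕ u) ⇒ u = min(1, 1 − 0.348 + 0.326) = min(1, 0.978) = 0.978
¬(¬(u ⊕ u) ⇒ u) = 1 − 0.978 = 0.022
¬¬(¬(u ⊕ u) ⇒ u) = 1 − 0.022 = 0.978
(u ⊙ v) ∧ ¬¬(¬(u ⊕ u) ⇒ u) = min(0.000, 0.978) = 0.000
v ⊙ ((u ⊙ v) ∧ ¬¬(¬(u ⊕ u) ⇒ u)) = max(0, 0.637 + 0.000 − 1) = max(0, -0.363) = 0.000
¬(u ⇒ v) ⊙ (v ⊙ ((u ⊙ v) ∧ ¬¬(¬(u ⊕ u) ⇒ u))) = max(0, 0.000 + 0.000 − 1) = max(0, -1.000) = 0.000
u ⊕ (¬(u ⇒ v) ⊙ (v ⊙ ((u ⊙ v) ∧ ¬¬(¬(u ⊕ u) ⇒ u)))) = min(1, 0.326 + 0.000) = min(1, 0.326) = 0.326

0.326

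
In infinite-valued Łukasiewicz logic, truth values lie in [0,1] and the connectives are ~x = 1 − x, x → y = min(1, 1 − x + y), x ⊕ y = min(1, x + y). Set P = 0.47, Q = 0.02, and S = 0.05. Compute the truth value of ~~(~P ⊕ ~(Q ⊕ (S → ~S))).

~P = 1 − 0.47 = 0.53
~S = 1 − 0.05 = 0.95
S → ~S = min(1, 1 − 0.05 + 0.95) = min(1, 1.90) = 1.00
Q ⊕ (S → ~S) = min(1, 0.02 + 1.00) = min(1, 1.02) = 1.00
~(Q ⊕ (S → ~S)) = 1 − 1.00 = 0.00
~P ⊕ ~(Q ⊕ (S → ~S)) = min(1, 0.53 + 0.00) = min(1, 0.53) = 0.53
~(~P ⊕ ~(Q ⊕ (S → ~S))) = 1 − 0.53 = 0.47
~~(~P ⊕ ~(Q ⊕ (S → ~S))) = 1 − 0.47 = 0.53

0.53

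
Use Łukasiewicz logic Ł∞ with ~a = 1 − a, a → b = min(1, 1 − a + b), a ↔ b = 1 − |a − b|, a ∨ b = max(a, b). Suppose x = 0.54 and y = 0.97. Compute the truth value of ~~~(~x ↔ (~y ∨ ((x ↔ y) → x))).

0.51

~x = 1 − 0.54 = 0.46
~y = 1 − 0.97 = 0.03
x ↔ y = 1 − |0.54 − 0.97| = 1 − 0.43 = 0.57
(x ↔ y) → x = min(1, 1 − 0.57 + 0.54) = min(1, 0.97) = 0.97
~y ∨ ((x ↔ y) → x) = max(0.03, 0.97) = 0.97
~x ↔ (~y ∨ ((x ↔ y) → x)) = 1 − |0.46 − 0.97| = 1 − 0.51 = 0.49
~(~x ↔ (~y ∨ ((x ↔ y) → x))) = 1 − 0.49 = 0.51
~~(~x ↔ (~y ∨ ((x ↔ y) → x))) = 1 − 0.51 = 0.49
~~~(~x ↔ (~y ∨ ((x ↔ y) → x))) = 1 − 0.49 = 0.51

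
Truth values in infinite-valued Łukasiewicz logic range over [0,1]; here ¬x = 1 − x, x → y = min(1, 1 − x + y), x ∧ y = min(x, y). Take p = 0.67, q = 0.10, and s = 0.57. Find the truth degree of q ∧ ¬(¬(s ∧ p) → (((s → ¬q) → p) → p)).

0.00

s ∧ p = min(0.57, 0.67) = 0.57
¬(s ∧ p) = 1 − 0.57 = 0.43
¬q = 1 − 0.10 = 0.90
s → ¬q = min(1, 1 − 0.57 + 0.90) = min(1, 1.33) = 1.00
(s → ¬q) → p = min(1, 1 − 1.00 + 0.67) = min(1, 0.67) = 0.67
((s → ¬q) → p) → p = min(1, 1 − 0.67 + 0.67) = min(1, 1.00) = 1.00
¬(s ∧ p) → (((s → ¬q) → p) → p) = min(1, 1 − 0.43 + 1.00) = min(1, 1.57) = 1.00
¬(¬(s ∧ p) → (((s → ¬q) → p) → p)) = 1 − 1.00 = 0.00
q ∧ ¬(¬(s ∧ p) → (((s → ¬q) → p) → p)) = min(0.10, 0.00) = 0.00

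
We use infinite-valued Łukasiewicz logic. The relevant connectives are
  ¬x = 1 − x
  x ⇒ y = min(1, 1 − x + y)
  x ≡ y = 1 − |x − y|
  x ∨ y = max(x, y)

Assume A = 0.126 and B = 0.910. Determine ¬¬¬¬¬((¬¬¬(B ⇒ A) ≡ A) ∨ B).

0.090

B ⇒ A = min(1, 1 − 0.910 + 0.126) = min(1, 0.216) = 0.216
¬(B ⇒ A) = 1 − 0.216 = 0.784
¬¬(B ⇒ A) = 1 − 0.784 = 0.216
¬¬¬(B ⇒ A) = 1 − 0.216 = 0.784
¬¬¬(B ⇒ A) ≡ A = 1 − |0.784 − 0.126| = 1 − 0.658 = 0.342
(¬¬¬(B ⇒ A) ≡ A) ∨ B = max(0.342, 0.910) = 0.910
¬((¬¬¬(B ⇒ A) ≡ A) ∨ B) = 1 − 0.910 = 0.090
¬¬((¬¬¬(B ⇒ A) ≡ A) ∨ B) = 1 − 0.090 = 0.910
¬¬¬((¬¬¬(B ⇒ A) ≡ A) ∨ B) = 1 − 0.910 = 0.090
¬¬¬¬((¬¬¬(B ⇒ A) ≡ A) ∨ B) = 1 − 0.090 = 0.910
¬¬¬¬¬((¬¬¬(B ⇒ A) ≡ A) ∨ B) = 1 − 0.910 = 0.090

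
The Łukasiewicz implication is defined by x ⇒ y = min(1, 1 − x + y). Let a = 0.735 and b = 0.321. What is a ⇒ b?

a ⇒ b = min(1, 1 − 0.735 + 0.321) = min(1, 0.586) = 0.586
For comparison, the Gödel implication (1 if x ≤ y else y) would give 0.321.

0.586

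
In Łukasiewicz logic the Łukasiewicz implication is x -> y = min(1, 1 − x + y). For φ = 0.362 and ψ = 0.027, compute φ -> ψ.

0.665

φ -> ψ = min(1, 1 − 0.362 + 0.027) = min(1, 0.665) = 0.665
For comparison, the Gödel implication (1 if x ≤ y else y) would give 0.027.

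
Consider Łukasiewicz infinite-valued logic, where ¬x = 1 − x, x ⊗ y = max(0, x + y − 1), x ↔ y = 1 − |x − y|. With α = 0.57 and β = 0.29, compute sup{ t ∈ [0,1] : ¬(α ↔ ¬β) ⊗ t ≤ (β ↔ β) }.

1.00

¬β = 1 − 0.29 = 0.71
α ↔ ¬β = 1 − |0.57 − 0.71| = 1 − 0.14 = 0.86
¬(α ↔ ¬β) = 1 − 0.86 = 0.14
So the left factor is ¬(α ↔ ¬β) = 0.14.
β ↔ β = 1 − |0.29 − 0.29| = 1 − 0.00 = 1.00
So the right-hand bound is β ↔ β = 1.00.
The residuum of the Łukasiewicz t-norm gives the supremum: min(1, 1 − 0.14 + 1.00).
1 − 0.14 + 1.00 = 1.86, so t = min(1, 1.86) = 1.00.
Check: 0.14 ⊗ 1.00 = max(0, 0.14) = 0.14 ≤ 1.00.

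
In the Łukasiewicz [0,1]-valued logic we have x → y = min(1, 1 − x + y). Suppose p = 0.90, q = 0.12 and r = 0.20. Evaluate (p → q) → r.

p → q = min(1, 1 − 0.90 + 0.12) = min(1, 0.22) = 0.22
(p → q) → r = min(1, 1 − 0.22 + 0.20) = min(1, 0.98) = 0.98

0.98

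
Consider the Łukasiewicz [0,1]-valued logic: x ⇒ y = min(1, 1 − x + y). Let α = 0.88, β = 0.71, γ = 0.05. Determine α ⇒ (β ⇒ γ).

β ⇒ γ = min(1, 1 − 0.71 + 0.05) = min(1, 0.34) = 0.34
α ⇒ (β ⇒ γ) = min(1, 1 − 0.88 + 0.34) = min(1, 0.46) = 0.46

0.46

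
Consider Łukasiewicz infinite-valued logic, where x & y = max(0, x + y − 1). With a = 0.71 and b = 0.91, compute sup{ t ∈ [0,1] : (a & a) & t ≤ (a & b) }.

1.00

a & a = max(0, 0.71 + 0.71 − 1) = max(0, 0.42) = 0.42
So the left factor is a & a = 0.42.
a & b = max(0, 0.71 + 0.91 − 1) = max(0, 0.62) = 0.62
So the right-hand bound is a & b = 0.62.
The residuum of the Łukasiewicz t-norm gives the supremum: min(1, 1 − 0.42 + 0.62).
1 − 0.42 + 0.62 = 1.20, so t = min(1, 1.20) = 1.00.
Check: 0.42 & 1.00 = max(0, 0.42) = 0.42 ≤ 0.62.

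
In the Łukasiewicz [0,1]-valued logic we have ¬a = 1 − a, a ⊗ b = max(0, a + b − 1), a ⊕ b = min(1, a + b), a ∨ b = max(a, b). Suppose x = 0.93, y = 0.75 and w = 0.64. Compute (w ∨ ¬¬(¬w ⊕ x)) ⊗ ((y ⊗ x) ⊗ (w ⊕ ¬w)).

0.68

¬w = 1 − 0.64 = 0.36
¬w ⊕ x = min(1, 0.36 + 0.93) = min(1, 1.29) = 1.00
¬(¬w ⊕ x) = 1 − 1.00 = 0.00
¬¬(¬w ⊕ x) = 1 − 0.00 = 1.00
w ∨ ¬¬(¬w ⊕ x) = max(0.64, 1.00) = 1.00
y ⊗ x = max(0, 0.75 + 0.93 − 1) = max(0, 0.68) = 0.68
w ⊕ ¬w = min(1, 0.64 + 0.36) = min(1, 1.00) = 1.00
(y ⊗ x) ⊗ (w ⊕ ¬w) = max(0, 0.68 + 1.00 − 1) = max(0, 0.68) = 0.68
(w ∨ ¬¬(¬w ⊕ x)) ⊗ ((y ⊗ x) ⊗ (w ⊕ ¬w)) = max(0, 1.00 + 0.68 − 1) = max(0, 0.68) = 0.68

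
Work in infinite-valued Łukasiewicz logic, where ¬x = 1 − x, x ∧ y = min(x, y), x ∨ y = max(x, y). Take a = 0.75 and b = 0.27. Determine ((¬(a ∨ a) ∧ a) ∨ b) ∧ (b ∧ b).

0.27

a ∨ a = max(0.75, 0.75) = 0.75
¬(a ∨ a) = 1 − 0.75 = 0.25
¬(a ∨ a) ∧ a = min(0.25, 0.75) = 0.25
(¬(a ∨ a) ∧ a) ∨ b = max(0.25, 0.27) = 0.27
b ∧ b = min(0.27, 0.27) = 0.27
((¬(a ∨ a) ∧ a) ∨ b) ∧ (b ∧ b) = min(0.27, 0.27) = 0.27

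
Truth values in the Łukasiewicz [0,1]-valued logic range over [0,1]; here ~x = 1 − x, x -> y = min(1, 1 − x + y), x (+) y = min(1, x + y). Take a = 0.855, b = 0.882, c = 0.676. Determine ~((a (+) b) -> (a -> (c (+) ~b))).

0.061

a (+) b = min(1, 0.855 + 0.882) = min(1, 1.737) = 1.000
~b = 1 − 0.882 = 0.118
c (+) ~b = min(1, 0.676 + 0.118) = min(1, 0.794) = 0.794
a -> (c (+) ~b) = min(1, 1 − 0.855 + 0.794) = min(1, 0.939) = 0.939
(a (+) b) -> (a -> (c (+) ~b)) = min(1, 1 − 1.000 + 0.939) = min(1, 0.939) = 0.939
~((a (+) b) -> (a -> (c (+) ~b))) = 1 − 0.939 = 0.061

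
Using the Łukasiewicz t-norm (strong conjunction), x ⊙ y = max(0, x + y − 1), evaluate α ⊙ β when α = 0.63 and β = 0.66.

α ⊙ β = max(0, 0.63 + 0.66 − 1) = max(0, 0.29) = 0.29
For comparison, the Gödel (minimum) t-norm min(x, y) would give 0.63.

0.29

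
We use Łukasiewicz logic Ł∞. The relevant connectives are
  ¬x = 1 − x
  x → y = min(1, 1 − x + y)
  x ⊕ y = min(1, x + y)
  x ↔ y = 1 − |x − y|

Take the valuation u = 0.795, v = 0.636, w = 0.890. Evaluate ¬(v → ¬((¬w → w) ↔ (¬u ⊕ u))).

0.636

¬w = 1 − 0.890 = 0.110
¬w → w = min(1, 1 − 0.110 + 0.890) = min(1, 1.780) = 1.000
¬u = 1 − 0.795 = 0.205
¬u ⊕ u = min(1, 0.205 + 0.795) = min(1, 1.000) = 1.000
(¬w → w) ↔ (¬u ⊕ u) = 1 − |1.000 − 1.000| = 1 − 0.000 = 1.000
¬((¬w → w) ↔ (¬u ⊕ u)) = 1 − 1.000 = 0.000
v → ¬((¬w → w) ↔ (¬u ⊕ u)) = min(1, 1 − 0.636 + 0.000) = min(1, 0.364) = 0.364
¬(v → ¬((¬w → w) ↔ (¬u ⊕ u))) = 1 − 0.364 = 0.636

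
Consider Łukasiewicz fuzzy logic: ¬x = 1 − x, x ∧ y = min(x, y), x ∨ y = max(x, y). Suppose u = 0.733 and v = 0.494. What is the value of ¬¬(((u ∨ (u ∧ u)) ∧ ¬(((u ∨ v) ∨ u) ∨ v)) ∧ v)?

0.267

u ∧ u = min(0.733, 0.733) = 0.733
u ∨ (u ∧ u) = max(0.733, 0.733) = 0.733
u ∨ v = max(0.733, 0.494) = 0.733
(u ∨ v) ∨ u = max(0.733, 0.733) = 0.733
((u ∨ v) ∨ u) ∨ v = max(0.733, 0.494) = 0.733
¬(((u ∨ v) ∨ u) ∨ v) = 1 − 0.733 = 0.267
(u ∨ (u ∧ u)) ∧ ¬(((u ∨ v) ∨ u) ∨ v) = min(0.733, 0.267) = 0.267
((u ∨ (u ∧ u)) ∧ ¬(((u ∨ v) ∨ u) ∨ v)) ∧ v = min(0.267, 0.494) = 0.267
¬(((u ∨ (u ∧ u)) ∧ ¬(((u ∨ v) ∨ u) ∨ v)) ∧ v) = 1 − 0.267 = 0.733
¬¬(((u ∨ (u ∧ u)) ∧ ¬(((u ∨ v) ∨ u) ∨ v)) ∧ v) = 1 − 0.733 = 0.267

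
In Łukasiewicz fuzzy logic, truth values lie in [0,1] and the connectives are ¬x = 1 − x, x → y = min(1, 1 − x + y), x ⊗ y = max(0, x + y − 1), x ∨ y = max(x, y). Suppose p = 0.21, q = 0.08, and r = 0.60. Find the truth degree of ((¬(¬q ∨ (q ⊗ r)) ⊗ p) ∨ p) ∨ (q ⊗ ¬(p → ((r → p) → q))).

0.21

¬q = 1 − 0.08 = 0.92
q ⊗ r = max(0, 0.08 + 0.60 − 1) = max(0, -0.32) = 0.00
¬q ∨ (q ⊗ r) = max(0.92, 0.00) = 0.92
¬(¬q ∨ (q ⊗ r)) = 1 − 0.92 = 0.08
¬(¬q ∨ (q ⊗ r)) ⊗ p = max(0, 0.08 + 0.21 − 1) = max(0, -0.71) = 0.00
(¬(¬q ∨ (q ⊗ r)) ⊗ p) ∨ p = max(0.00, 0.21) = 0.21
r → p = min(1, 1 − 0.60 + 0.21) = min(1, 0.61) = 0.61
(r → p) → q = min(1, 1 − 0.61 + 0.08) = min(1, 0.47) = 0.47
p → ((r → p) → q) = min(1, 1 − 0.21 + 0.47) = min(1, 1.26) = 1.00
¬(p → ((r → p) → q)) = 1 − 1.00 = 0.00
q ⊗ ¬(p → ((r → p) → q)) = max(0, 0.08 + 0.00 − 1) = max(0, -0.92) = 0.00
((¬(¬q ∨ (q ⊗ r)) ⊗ p) ∨ p) ∨ (q ⊗ ¬(p → ((r → p) → q))) = max(0.21, 0.00) = 0.21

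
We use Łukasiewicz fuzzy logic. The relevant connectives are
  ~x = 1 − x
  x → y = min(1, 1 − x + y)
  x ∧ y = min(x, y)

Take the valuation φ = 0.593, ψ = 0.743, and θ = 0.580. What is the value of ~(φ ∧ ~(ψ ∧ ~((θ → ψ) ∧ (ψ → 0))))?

θ → ψ = min(1, 1 − 0.580 + 0.743) = min(1, 1.163) = 1.000
ψ → 0 = min(1, 1 − 0.743 + 0.000) = min(1, 0.257) = 0.257
(θ → ψ) ∧ (ψ → 0) = min(1.000, 0.257) = 0.257
~((θ → ψ) ∧ (ψ → 0)) = 1 − 0.257 = 0.743
ψ ∧ ~((θ → ψ) ∧ (ψ → 0)) = min(0.743, 0.743) = 0.743
~(ψ ∧ ~((θ → ψ) ∧ (ψ → 0))) = 1 − 0.743 = 0.257
φ ∧ ~(ψ ∧ ~((θ → ψ) ∧ (ψ → 0))) = min(0.593, 0.257) = 0.257
~(φ ∧ ~(ψ ∧ ~((θ → ψ) ∧ (ψ → 0)))) = 1 − 0.257 = 0.743

0.743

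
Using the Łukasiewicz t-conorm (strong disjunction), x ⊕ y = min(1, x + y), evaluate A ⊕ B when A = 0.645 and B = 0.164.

A ⊕ B = min(1, 0.645 + 0.164) = min(1, 0.809) = 0.809
For comparison, the Gödel t-conorm max(x, y) would give 0.645.

0.809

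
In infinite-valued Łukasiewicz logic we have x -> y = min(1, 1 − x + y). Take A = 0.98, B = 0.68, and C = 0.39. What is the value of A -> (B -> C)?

0.73

B -> C = min(1, 1 − 0.68 + 0.39) = min(1, 0.71) = 0.71
A -> (B -> C) = min(1, 1 − 0.98 + 0.71) = min(1, 0.73) = 0.73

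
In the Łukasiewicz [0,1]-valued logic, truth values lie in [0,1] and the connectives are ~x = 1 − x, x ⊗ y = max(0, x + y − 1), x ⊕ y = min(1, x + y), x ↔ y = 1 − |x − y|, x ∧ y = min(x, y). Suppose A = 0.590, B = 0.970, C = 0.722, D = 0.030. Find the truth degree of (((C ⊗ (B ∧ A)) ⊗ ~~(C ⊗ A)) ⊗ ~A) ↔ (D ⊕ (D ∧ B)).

0.940

B ∧ A = min(0.970, 0.590) = 0.590
C ⊗ (B ∧ A) = max(0, 0.722 + 0.590 − 1) = max(0, 0.312) = 0.312
C ⊗ A = max(0, 0.722 + 0.590 − 1) = max(0, 0.312) = 0.312
~(C ⊗ A) = 1 − 0.312 = 0.688
~~(C ⊗ A) = 1 − 0.688 = 0.312
(C ⊗ (B ∧ A)) ⊗ ~~(C ⊗ A) = max(0, 0.312 + 0.312 − 1) = max(0, -0.376) = 0.000
~A = 1 − 0.590 = 0.410
((C ⊗ (B ∧ A)) ⊗ ~~(C ⊗ A)) ⊗ ~A = max(0, 0.000 + 0.410 − 1) = max(0, -0.590) = 0.000
D ∧ B = min(0.030, 0.970) = 0.030
D ⊕ (D ∧ B) = min(1, 0.030 + 0.030) = min(1, 0.060) = 0.060
(((C ⊗ (B ∧ A)) ⊗ ~~(C ⊗ A)) ⊗ ~A) ↔ (D ⊕ (D ∧ B)) = 1 − |0.000 − 0.060| = 1 − 0.060 = 0.940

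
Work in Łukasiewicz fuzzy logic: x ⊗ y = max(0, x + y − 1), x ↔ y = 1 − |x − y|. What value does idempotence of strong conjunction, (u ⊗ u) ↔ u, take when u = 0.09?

0.91

u ⊗ u = max(0, 0.09 + 0.09 − 1) = max(0, -0.82) = 0.00
(u ⊗ u) ↔ u = 1 − |0.00 − 0.09| = 1 − 0.09 = 0.91
(The value 0.91 < 1 shows this instance is not satisfied; fails in Ł∞ since a ⊗ a = max(0, 2a−1) ≠ a in general.)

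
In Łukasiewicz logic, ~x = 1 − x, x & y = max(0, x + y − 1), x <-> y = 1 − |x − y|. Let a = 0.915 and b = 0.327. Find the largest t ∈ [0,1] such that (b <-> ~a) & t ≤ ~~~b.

0.915

~a = 1 − 0.915 = 0.085
b <-> ~a = 1 − |0.327 − 0.085| = 1 − 0.242 = 0.758
So the left factor is b <-> ~a = 0.758.
~b = 1 − 0.327 = 0.673
~~b = 1 − 0.673 = 0.327
~~~b = 1 − 0.327 = 0.673
So the right-hand bound is ~~~b = 0.673.
The residuum of the Łukasiewicz t-norm gives the supremum: min(1, 1 − 0.758 + 0.673).
1 − 0.758 + 0.673 = 0.915, so t = min(1, 0.915) = 0.915.
Check: 0.758 & 0.915 = max(0, 0.673) = 0.673 ≤ 0.673.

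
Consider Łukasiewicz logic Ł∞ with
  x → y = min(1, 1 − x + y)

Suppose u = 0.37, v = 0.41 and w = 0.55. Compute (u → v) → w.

0.55

u → v = min(1, 1 − 0.37 + 0.41) = min(1, 1.04) = 1.00
(u → v) → w = min(1, 1 − 1.00 + 0.55) = min(1, 0.55) = 0.55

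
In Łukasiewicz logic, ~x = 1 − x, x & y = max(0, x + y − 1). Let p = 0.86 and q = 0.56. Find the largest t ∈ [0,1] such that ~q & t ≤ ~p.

0.70

~q = 1 − 0.56 = 0.44
So the left factor is ~q = 0.44.
~p = 1 − 0.86 = 0.14
So the right-hand bound is ~p = 0.14.
The residuum of the Łukasiewicz t-norm gives the supremum: min(1, 1 − 0.44 + 0.14).
1 − 0.44 + 0.14 = 0.70, so t = min(1, 0.70) = 0.70.
Check: 0.44 & 0.70 = max(0, 0.14) = 0.14 ≤ 0.14.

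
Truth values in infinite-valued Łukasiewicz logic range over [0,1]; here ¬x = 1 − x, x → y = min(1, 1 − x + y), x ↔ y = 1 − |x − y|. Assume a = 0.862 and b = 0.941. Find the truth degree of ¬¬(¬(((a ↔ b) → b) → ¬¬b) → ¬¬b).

1.000

a ↔ b = 1 − |0.862 − 0.941| = 1 − 0.079 = 0.921
(a ↔ b) → b = min(1, 1 − 0.921 + 0.941) = min(1, 1.020) = 1.000
¬b = 1 − 0.941 = 0.059
¬¬b = 1 − 0.059 = 0.941
((a ↔ b) → b) → ¬¬b = min(1, 1 − 1.000 + 0.941) = min(1, 0.941) = 0.941
¬(((a ↔ b) → b) → ¬¬b) = 1 − 0.941 = 0.059
¬(((a ↔ b) → b) → ¬¬b) → ¬¬b = min(1, 1 − 0.059 + 0.941) = min(1, 1.882) = 1.000
¬(¬(((a ↔ b) → b) → ¬¬b) → ¬¬b) = 1 − 1.000 = 0.000
¬¬(¬(((a ↔ b) → b) → ¬¬b) → ¬¬b) = 1 − 0.000 = 1.000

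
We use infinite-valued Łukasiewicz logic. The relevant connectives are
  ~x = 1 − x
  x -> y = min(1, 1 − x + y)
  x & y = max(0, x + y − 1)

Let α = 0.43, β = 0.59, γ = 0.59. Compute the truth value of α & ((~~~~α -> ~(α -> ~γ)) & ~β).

~α = 1 − 0.43 = 0.57
~~α = 1 − 0.57 = 0.43
~~~α = 1 − 0.43 = 0.57
~~~~α = 1 − 0.57 = 0.43
~γ = 1 − 0.59 = 0.41
α -> ~γ = min(1, 1 − 0.43 + 0.41) = min(1, 0.98) = 0.98
~(α -> ~γ) = 1 − 0.98 = 0.02
~~~~α -> ~(α -> ~γ) = min(1, 1 − 0.43 + 0.02) = min(1, 0.59) = 0.59
~β = 1 − 0.59 = 0.41
(~~~~α -> ~(α -> ~γ)) & ~β = max(0, 0.59 + 0.41 − 1) = max(0, 0.00) = 0.00
α & ((~~~~α -> ~(α -> ~γ)) & ~β) = max(0, 0.43 + 0.00 − 1) = max(0, -0.57) = 0.00

0.00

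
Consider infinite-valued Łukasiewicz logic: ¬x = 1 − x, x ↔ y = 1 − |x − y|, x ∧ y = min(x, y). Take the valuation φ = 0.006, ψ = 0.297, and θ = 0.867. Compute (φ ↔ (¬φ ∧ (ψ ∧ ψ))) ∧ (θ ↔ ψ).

¬φ = 1 − 0.006 = 0.994
ψ ∧ ψ = min(0.297, 0.297) = 0.297
¬φ ∧ (ψ ∧ ψ) = min(0.994, 0.297) = 0.297
φ ↔ (¬φ ∧ (ψ ∧ ψ)) = 1 − |0.006 − 0.297| = 1 − 0.291 = 0.709
θ ↔ ψ = 1 − |0.867 − 0.297| = 1 − 0.570 = 0.430
(φ ↔ (¬φ ∧ (ψ ∧ ψ))) ∧ (θ ↔ ψ) = min(0.709, 0.430) = 0.430

0.430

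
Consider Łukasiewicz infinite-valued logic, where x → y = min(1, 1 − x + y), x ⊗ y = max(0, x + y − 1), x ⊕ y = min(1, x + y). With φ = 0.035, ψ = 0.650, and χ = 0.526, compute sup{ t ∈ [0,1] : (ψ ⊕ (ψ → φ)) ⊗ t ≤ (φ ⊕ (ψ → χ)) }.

ψ → φ = min(1, 1 − 0.650 + 0.035) = min(1, 0.385) = 0.385
ψ ⊕ (ψ → φ) = min(1, 0.650 + 0.385) = min(1, 1.035) = 1.000
So the left factor is ψ ⊕ (ψ → φ) = 1.000.
ψ → χ = min(1, 1 − 0.650 + 0.526) = min(1, 0.876) = 0.876
φ ⊕ (ψ → χ) = min(1, 0.035 + 0.876) = min(1, 0.911) = 0.911
So the right-hand bound is φ ⊕ (ψ → χ) = 0.911.
The residuum of the Łukasiewicz t-norm gives the supremum: min(1, 1 − 1.000 + 0.911).
1 − 1.000 + 0.911 = 0.911, so t = min(1, 0.911) = 0.911.
Check: 1.000 ⊗ 0.911 = max(0, 0.911) = 0.911 ≤ 0.911.

0.911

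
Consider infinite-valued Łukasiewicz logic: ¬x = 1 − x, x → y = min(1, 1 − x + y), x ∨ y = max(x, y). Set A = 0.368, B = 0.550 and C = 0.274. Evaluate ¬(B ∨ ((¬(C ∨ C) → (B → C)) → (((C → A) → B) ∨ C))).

0.448

C ∨ C = max(0.274, 0.274) = 0.274
¬(C ∨ C) = 1 − 0.274 = 0.726
B → C = min(1, 1 − 0.550 + 0.274) = min(1, 0.724) = 0.724
¬(C ∨ C) → (B → C) = min(1, 1 − 0.726 + 0.724) = min(1, 0.998) = 0.998
C → A = min(1, 1 − 0.274 + 0.368) = min(1, 1.094) = 1.000
(C → A) → B = min(1, 1 − 1.000 + 0.550) = min(1, 0.550) = 0.550
((C → A) → B) ∨ C = max(0.550, 0.274) = 0.550
(¬(C ∨ C) → (B → C)) → (((C → A) → B) ∨ C) = min(1, 1 − 0.998 + 0.550) = min(1, 0.552) = 0.552
B ∨ ((¬(C ∨ C) → (B → C)) → (((C → A) → B) ∨ C)) = max(0.550, 0.552) = 0.552
¬(B ∨ ((¬(C ∨ C) → (B → C)) → (((C → A) → B) ∨ C))) = 1 − 0.552 = 0.448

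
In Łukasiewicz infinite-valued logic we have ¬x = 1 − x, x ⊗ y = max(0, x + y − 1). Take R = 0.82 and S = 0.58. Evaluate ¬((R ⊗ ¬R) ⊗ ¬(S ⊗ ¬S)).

1.00

¬R = 1 − 0.82 = 0.18
R ⊗ ¬R = max(0, 0.82 + 0.18 − 1) = max(0, 0.00) = 0.00
¬S = 1 − 0.58 = 0.42
S ⊗ ¬S = max(0, 0.58 + 0.42 − 1) = max(0, 0.00) = 0.00
¬(S ⊗ ¬S) = 1 − 0.00 = 1.00
(R ⊗ ¬R) ⊗ ¬(S ⊗ ¬S) = max(0, 0.00 + 1.00 − 1) = max(0, 0.00) = 0.00
¬((R ⊗ ¬R) ⊗ ¬(S ⊗ ¬S)) = 1 − 0.00 = 1.00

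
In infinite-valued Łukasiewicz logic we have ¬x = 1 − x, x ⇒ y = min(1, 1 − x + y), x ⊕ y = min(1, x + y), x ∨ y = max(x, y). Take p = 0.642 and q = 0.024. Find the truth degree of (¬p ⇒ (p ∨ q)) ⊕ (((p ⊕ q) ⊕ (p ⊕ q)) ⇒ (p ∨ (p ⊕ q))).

¬p = 1 − 0.642 = 0.358
p ∨ q = max(0.642, 0.024) = 0.642
¬p ⇒ (p ∨ q) = min(1, 1 − 0.358 + 0.642) = min(1, 1.284) = 1.000
p ⊕ q = min(1, 0.642 + 0.024) = min(1, 0.666) = 0.666
(p ⊕ q) ⊕ (p ⊕ q) = min(1, 0.666 + 0.666) = min(1, 1.332) = 1.000
p ∨ (p ⊕ q) = max(0.642, 0.666) = 0.666
((p ⊕ q) ⊕ (p ⊕ q)) ⇒ (p ∨ (p ⊕ q)) = min(1, 1 − 1.000 + 0.666) = min(1, 0.666) = 0.666
(¬p ⇒ (p ∨ q)) ⊕ (((p ⊕ q) ⊕ (p ⊕ q)) ⇒ (p ∨ (p ⊕ q))) = min(1, 1.000 + 0.666) = min(1, 1.666) = 1.000

1.000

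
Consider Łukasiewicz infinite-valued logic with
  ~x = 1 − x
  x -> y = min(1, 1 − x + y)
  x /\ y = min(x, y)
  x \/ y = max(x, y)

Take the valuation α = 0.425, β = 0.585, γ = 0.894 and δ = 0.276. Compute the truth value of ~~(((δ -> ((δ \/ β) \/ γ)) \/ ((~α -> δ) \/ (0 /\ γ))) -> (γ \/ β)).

0.894

δ \/ β = max(0.276, 0.585) = 0.585
(δ \/ β) \/ γ = max(0.585, 0.894) = 0.894
δ -> ((δ \/ β) \/ γ) = min(1, 1 − 0.276 + 0.894) = min(1, 1.618) = 1.000
~α = 1 − 0.425 = 0.575
~α -> δ = min(1, 1 − 0.575 + 0.276) = min(1, 0.701) = 0.701
0 /\ γ = min(0.000, 0.894) = 0.000
(~α -> δ) \/ (0 /\ γ) = max(0.701, 0.000) = 0.701
(δ -> ((δ \/ β) \/ γ)) \/ ((~α -> δ) \/ (0 /\ γ)) = max(1.000, 0.701) = 1.000
γ \/ β = max(0.894, 0.585) = 0.894
((δ -> ((δ \/ β) \/ γ)) \/ ((~α -> δ) \/ (0 /\ γ))) -> (γ \/ β) = min(1, 1 − 1.000 + 0.894) = min(1, 0.894) = 0.894
~(((δ -> ((δ \/ β) \/ γ)) \/ ((~α -> δ) \/ (0 /\ γ))) -> (γ \/ β)) = 1 − 0.894 = 0.106
~~(((δ -> ((δ \/ β) \/ γ)) \/ ((~α -> δ) \/ (0 /\ γ))) -> (γ \/ β)) = 1 − 0.106 = 0.894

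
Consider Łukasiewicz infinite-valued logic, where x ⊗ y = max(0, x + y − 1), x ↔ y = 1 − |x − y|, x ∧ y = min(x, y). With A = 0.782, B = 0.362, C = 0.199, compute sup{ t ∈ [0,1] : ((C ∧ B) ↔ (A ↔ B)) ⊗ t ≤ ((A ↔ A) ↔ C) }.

0.580

C ∧ B = min(0.199, 0.362) = 0.199
A ↔ B = 1 − |0.782 − 0.362| = 1 − 0.420 = 0.580
(C ∧ B) ↔ (A ↔ B) = 1 − |0.199 − 0.580| = 1 − 0.381 = 0.619
So the left factor is (C ∧ B) ↔ (A ↔ B) = 0.619.
A ↔ A = 1 − |0.782 − 0.782| = 1 − 0.000 = 1.000
(A ↔ A) ↔ C = 1 − |1.000 − 0.199| = 1 − 0.801 = 0.199
So the right-hand bound is (A ↔ A) ↔ C = 0.199.
The residuum of the Łukasiewicz t-norm gives the supremum: min(1, 1 − 0.619 + 0.199).
1 − 0.619 + 0.199 = 0.580, so t = min(1, 0.580) = 0.580.
Check: 0.619 ⊗ 0.580 = max(0, 0.199) = 0.199 ≤ 0.199.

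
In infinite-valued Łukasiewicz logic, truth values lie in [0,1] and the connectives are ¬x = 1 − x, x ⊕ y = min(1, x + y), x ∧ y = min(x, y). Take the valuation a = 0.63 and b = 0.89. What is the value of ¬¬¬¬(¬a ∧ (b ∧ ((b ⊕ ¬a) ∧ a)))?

0.37

¬a = 1 − 0.63 = 0.37
b ⊕ ¬a = min(1, 0.89 + 0.37) = min(1, 1.26) = 1.00
(b ⊕ ¬a) ∧ a = min(1.00, 0.63) = 0.63
b ∧ ((b ⊕ ¬a) ∧ a) = min(0.89, 0.63) = 0.63
¬a ∧ (b ∧ ((b ⊕ ¬a) ∧ a)) = min(0.37, 0.63) = 0.37
¬(¬a ∧ (b ∧ ((b ⊕ ¬a) ∧ a))) = 1 − 0.37 = 0.63
¬¬(¬a ∧ (b ∧ ((b ⊕ ¬a) ∧ a))) = 1 − 0.63 = 0.37
¬¬¬(¬a ∧ (b ∧ ((b ⊕ ¬a) ∧ a))) = 1 − 0.37 = 0.63
¬¬¬¬(¬a ∧ (b ∧ ((b ⊕ ¬a) ∧ a))) = 1 − 0.63 = 0.37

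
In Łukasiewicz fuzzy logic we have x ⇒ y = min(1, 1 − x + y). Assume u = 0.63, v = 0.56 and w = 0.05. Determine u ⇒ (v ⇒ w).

0.86

v ⇒ w = min(1, 1 − 0.56 + 0.05) = min(1, 0.49) = 0.49
u ⇒ (v ⇒ w) = min(1, 1 − 0.63 + 0.49) = min(1, 0.86) = 0.86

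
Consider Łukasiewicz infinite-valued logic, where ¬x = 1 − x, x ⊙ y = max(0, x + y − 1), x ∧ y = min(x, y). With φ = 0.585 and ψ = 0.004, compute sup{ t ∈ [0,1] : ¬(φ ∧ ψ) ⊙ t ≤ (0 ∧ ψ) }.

φ ∧ ψ = min(0.585, 0.004) = 0.004
¬(φ ∧ ψ) = 1 − 0.004 = 0.996
So the left factor is ¬(φ ∧ ψ) = 0.996.
0 ∧ ψ = min(0.000, 0.004) = 0.000
So the right-hand bound is 0 ∧ ψ = 0.000.
The residuum of the Łukasiewicz t-norm gives the supremum: min(1, 1 − 0.996 + 0.000).
1 − 0.996 + 0.000 = 0.004, so t = min(1, 0.004) = 0.004.
Check: 0.996 ⊙ 0.004 = max(0, 0.000) = 0.000 ≤ 0.000.

0.004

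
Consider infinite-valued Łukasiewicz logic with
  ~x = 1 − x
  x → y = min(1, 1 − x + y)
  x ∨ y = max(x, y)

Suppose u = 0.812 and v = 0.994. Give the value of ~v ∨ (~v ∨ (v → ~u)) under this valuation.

0.194

~v = 1 − 0.994 = 0.006
~u = 1 − 0.812 = 0.188
v → ~u = min(1, 1 − 0.994 + 0.188) = min(1, 0.194) = 0.194
~v ∨ (v → ~u) = max(0.006, 0.194) = 0.194
~v ∨ (~v ∨ (v → ~u)) = max(0.006, 0.194) = 0.194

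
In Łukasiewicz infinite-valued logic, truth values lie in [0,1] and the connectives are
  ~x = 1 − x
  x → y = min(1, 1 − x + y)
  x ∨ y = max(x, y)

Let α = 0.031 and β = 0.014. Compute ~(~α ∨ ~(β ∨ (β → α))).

~α = 1 − 0.031 = 0.969
β → α = min(1, 1 − 0.014 + 0.031) = min(1, 1.017) = 1.000
β ∨ (β → α) = max(0.014, 1.000) = 1.000
~(β ∨ (β → α)) = 1 − 1.000 = 0.000
~α ∨ ~(β ∨ (β → α)) = max(0.969, 0.000) = 0.969
~(~α ∨ ~(β ∨ (β → α))) = 1 − 0.969 = 0.031

0.031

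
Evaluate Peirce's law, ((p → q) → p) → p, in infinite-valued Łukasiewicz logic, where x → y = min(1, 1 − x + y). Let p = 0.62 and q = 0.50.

p → q = min(1, 1 − 0.62 + 0.50) = min(1, 0.88) = 0.88
(p → q) → p = min(1, 1 − 0.88 + 0.62) = min(1, 0.74) = 0.74
((p → q) → p) → p = min(1, 1 − 0.74 + 0.62) = min(1, 0.88) = 0.88
(The value 0.88 < 1 shows this instance is not satisfied; not a Ł∞-tautology in general.)

0.88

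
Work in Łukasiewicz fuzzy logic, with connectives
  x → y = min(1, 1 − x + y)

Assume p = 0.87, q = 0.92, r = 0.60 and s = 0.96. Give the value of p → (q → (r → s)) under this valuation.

r → s = min(1, 1 − 0.60 + 0.96) = min(1, 1.36) = 1.00
q → (r → s) = min(1, 1 − 0.92 + 1.00) = min(1, 1.08) = 1.00
p → (q → (r → s)) = min(1, 1 − 0.87 + 1.00) = min(1, 1.13) = 1.00

1.00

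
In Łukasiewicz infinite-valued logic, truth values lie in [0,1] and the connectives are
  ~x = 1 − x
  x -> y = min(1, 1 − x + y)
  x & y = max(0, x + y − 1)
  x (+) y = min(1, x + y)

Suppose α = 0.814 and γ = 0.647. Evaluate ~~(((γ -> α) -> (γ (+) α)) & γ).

0.647

γ -> α = min(1, 1 − 0.647 + 0.814) = min(1, 1.167) = 1.000
γ (+) α = min(1, 0.647 + 0.814) = min(1, 1.461) = 1.000
(γ -> α) -> (γ (+) α) = min(1, 1 − 1.000 + 1.000) = min(1, 1.000) = 1.000
((γ -> α) -> (γ (+) α)) & γ = max(0, 1.000 + 0.647 − 1) = max(0, 0.647) = 0.647
~(((γ -> α) -> (γ (+) α)) & γ) = 1 − 0.647 = 0.353
~~(((γ -> α) -> (γ (+) α)) & γ) = 1 − 0.353 = 0.647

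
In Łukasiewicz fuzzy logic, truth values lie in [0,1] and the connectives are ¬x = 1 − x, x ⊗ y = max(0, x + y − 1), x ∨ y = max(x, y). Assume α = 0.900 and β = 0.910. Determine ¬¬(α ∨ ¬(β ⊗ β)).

0.900

β ⊗ β = max(0, 0.910 + 0.910 − 1) = max(0, 0.820) = 0.820
¬(β ⊗ β) = 1 − 0.820 = 0.180
α ∨ ¬(β ⊗ β) = max(0.900, 0.180) = 0.900
¬(α ∨ ¬(β ⊗ β)) = 1 − 0.900 = 0.100
¬¬(α ∨ ¬(β ⊗ β)) = 1 − 0.100 = 0.900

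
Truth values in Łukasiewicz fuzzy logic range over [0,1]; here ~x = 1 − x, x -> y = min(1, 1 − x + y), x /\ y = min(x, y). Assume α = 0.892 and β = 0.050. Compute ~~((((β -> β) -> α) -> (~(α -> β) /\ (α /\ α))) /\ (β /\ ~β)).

β -> β = min(1, 1 − 0.050 + 0.050) = min(1, 1.000) = 1.000
(β -> β) -> α = min(1, 1 − 1.000 + 0.892) = min(1, 0.892) = 0.892
α -> β = min(1, 1 − 0.892 + 0.050) = min(1, 0.158) = 0.158
~(α -> β) = 1 − 0.158 = 0.842
α /\ α = min(0.892, 0.892) = 0.892
~(α -> β) /\ (α /\ α) = min(0.842, 0.892) = 0.842
((β -> β) -> α) -> (~(α -> β) /\ (α /\ α)) = min(1, 1 − 0.892 + 0.842) = min(1, 0.950) = 0.950
~β = 1 − 0.050 = 0.950
β /\ ~β = min(0.050, 0.950) = 0.050
(((β -> β) -> α) -> (~(α -> β) /\ (α /\ α))) /\ (β /\ ~β) = min(0.950, 0.050) = 0.050
~((((β -> β) -> α) -> (~(α -> β) /\ (α /\ α))) /\ (β /\ ~β)) = 1 − 0.050 = 0.950
~~((((β -> β) -> α) -> (~(α -> β) /\ (α /\ α))) /\ (β /\ ~β)) = 1 − 0.950 = 0.050

0.050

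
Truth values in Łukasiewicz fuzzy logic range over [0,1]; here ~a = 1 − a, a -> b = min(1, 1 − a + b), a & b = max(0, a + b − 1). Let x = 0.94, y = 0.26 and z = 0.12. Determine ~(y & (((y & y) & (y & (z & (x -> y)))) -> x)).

y & y = max(0, 0.26 + 0.26 − 1) = max(0, -0.48) = 0.00
x -> y = min(1, 1 − 0.94 + 0.26) = min(1, 0.32) = 0.32
z & (x -> y) = max(0, 0.12 + 0.32 − 1) = max(0, -0.56) = 0.00
y & (z & (x -> y)) = max(0, 0.26 + 0.00 − 1) = max(0, -0.74) = 0.00
(y & y) & (y & (z & (x -> y))) = max(0, 0.00 + 0.00 − 1) = max(0, -1.00) = 0.00
((y & y) & (y & (z & (x -> y)))) -> x = min(1, 1 − 0.00 + 0.94) = min(1, 1.94) = 1.00
y & (((y & y) & (y & (z & (x -> y)))) -> x) = max(0, 0.26 + 1.00 − 1) = max(0, 0.26) = 0.26
~(y & (((y & y) & (y & (z & (x -> y)))) -> x)) = 1 − 0.26 = 0.74

0.74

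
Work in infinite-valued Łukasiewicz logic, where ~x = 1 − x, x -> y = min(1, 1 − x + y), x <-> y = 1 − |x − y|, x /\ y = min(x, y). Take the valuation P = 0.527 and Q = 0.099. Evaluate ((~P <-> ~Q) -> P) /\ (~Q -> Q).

0.198

~P = 1 − 0.527 = 0.473
~Q = 1 − 0.099 = 0.901
~P <-> ~Q = 1 − |0.473 − 0.901| = 1 − 0.428 = 0.572
(~P <-> ~Q) -> P = min(1, 1 − 0.572 + 0.527) = min(1, 0.955) = 0.955
~Q -> Q = min(1, 1 − 0.901 + 0.099) = min(1, 0.198) = 0.198
((~P <-> ~Q) -> P) /\ (~Q -> Q) = min(0.955, 0.198) = 0.198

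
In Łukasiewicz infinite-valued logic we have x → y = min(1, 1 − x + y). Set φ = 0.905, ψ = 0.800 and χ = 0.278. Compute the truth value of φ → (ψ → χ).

0.573

ψ → χ = min(1, 1 − 0.800 + 0.278) = min(1, 0.478) = 0.478
φ → (ψ → χ) = min(1, 1 − 0.905 + 0.478) = min(1, 0.573) = 0.573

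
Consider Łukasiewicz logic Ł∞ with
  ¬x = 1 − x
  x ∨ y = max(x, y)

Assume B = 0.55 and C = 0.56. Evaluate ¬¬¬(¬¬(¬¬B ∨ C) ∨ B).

¬B = 1 − 0.55 = 0.45
¬¬B = 1 − 0.45 = 0.55
¬¬B ∨ C = max(0.55, 0.56) = 0.56
¬(¬¬B ∨ C) = 1 − 0.56 = 0.44
¬¬(¬¬B ∨ C) = 1 − 0.44 = 0.56
¬¬(¬¬B ∨ C) ∨ B = max(0.56, 0.55) = 0.56
¬(¬¬(¬¬B ∨ C) ∨ B) = 1 − 0.56 = 0.44
¬¬(¬¬(¬¬B ∨ C) ∨ B) = 1 − 0.44 = 0.56
¬¬¬(¬¬(¬¬B ∨ C) ∨ B) = 1 − 0.56 = 0.44

0.44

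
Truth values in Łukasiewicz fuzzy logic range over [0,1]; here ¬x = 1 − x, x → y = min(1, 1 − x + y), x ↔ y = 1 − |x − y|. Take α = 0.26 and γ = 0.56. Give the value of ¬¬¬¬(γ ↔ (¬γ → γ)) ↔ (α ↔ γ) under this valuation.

0.86

¬γ = 1 − 0.56 = 0.44
¬γ → γ = min(1, 1 − 0.44 + 0.56) = min(1, 1.12) = 1.00
γ ↔ (¬γ → γ) = 1 − |0.56 − 1.00| = 1 − 0.44 = 0.56
¬(γ ↔ (¬γ → γ)) = 1 − 0.56 = 0.44
¬¬(γ ↔ (¬γ → γ)) = 1 − 0.44 = 0.56
¬¬¬(γ ↔ (¬γ → γ)) = 1 − 0.56 = 0.44
¬¬¬¬(γ ↔ (¬γ → γ)) = 1 − 0.44 = 0.56
α ↔ γ = 1 − |0.26 − 0.56| = 1 − 0.30 = 0.70
¬¬¬¬(γ ↔ (¬γ → γ)) ↔ (α ↔ γ) = 1 − |0.56 − 0.70| = 1 − 0.14 = 0.86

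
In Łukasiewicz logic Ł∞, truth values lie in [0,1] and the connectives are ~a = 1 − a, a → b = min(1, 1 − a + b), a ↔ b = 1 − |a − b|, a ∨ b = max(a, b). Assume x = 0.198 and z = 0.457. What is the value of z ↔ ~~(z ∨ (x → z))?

x → z = min(1, 1 − 0.198 + 0.457) = min(1, 1.259) = 1.000
z ∨ (x → z) = max(0.457, 1.000) = 1.000
~(z ∨ (x → z)) = 1 − 1.000 = 0.000
~~(z ∨ (x → z)) = 1 − 0.000 = 1.000
z ↔ ~~(z ∨ (x → z)) = 1 − |0.457 − 1.000| = 1 − 0.543 = 0.457

0.457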